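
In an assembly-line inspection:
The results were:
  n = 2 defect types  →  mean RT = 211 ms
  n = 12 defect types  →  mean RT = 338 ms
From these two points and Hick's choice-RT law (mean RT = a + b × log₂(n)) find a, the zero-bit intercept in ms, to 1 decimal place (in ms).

161.9 ms

Slope: b = (338 − 211) / (log₂ 12 − log₂ 2) = 127/2.5850 = 49.130 ms/bit.
a = RT₁ − b·log₂ n₁ = 211 − 49.130 × 1 = 161.870 ms.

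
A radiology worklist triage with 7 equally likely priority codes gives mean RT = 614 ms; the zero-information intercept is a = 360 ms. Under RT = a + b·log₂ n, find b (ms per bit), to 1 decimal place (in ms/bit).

90.5 ms/bit

log₂(7) = 2.8074 bits.
b = (RT − a)/log₂ n = (614 − 360) / 2.8074 = 90.477 ms/bit.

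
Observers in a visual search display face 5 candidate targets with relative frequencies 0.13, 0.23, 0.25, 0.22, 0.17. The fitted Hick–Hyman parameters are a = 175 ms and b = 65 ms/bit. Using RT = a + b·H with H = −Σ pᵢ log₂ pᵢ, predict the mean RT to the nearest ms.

Entropy contributions −pᵢ log₂ pᵢ: 0.3826, 0.4877, 0.5000, 0.4806, 0.4346; sum H = 2.2855 bits.
RT = a + bH = 175 + 65·2.2855 = 323.56 ms.

324 ms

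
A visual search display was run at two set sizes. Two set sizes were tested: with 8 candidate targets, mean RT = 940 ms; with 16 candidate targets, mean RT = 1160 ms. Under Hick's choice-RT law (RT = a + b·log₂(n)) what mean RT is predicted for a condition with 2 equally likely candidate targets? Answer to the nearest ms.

With log₂ n on the abscissa the relation is linear; from the two conditions:
  b = (1160 − 940) / (log₂ 16 − log₂ 8) = 220 / (4 − 3) = 220 ms/bit
  a = 940 − 220 × 3 = 280 ms
Then RT(2) = 280 + 220 × log₂ 2 = 280 + 220 × 1 ≈ 500.000 ms.

500 ms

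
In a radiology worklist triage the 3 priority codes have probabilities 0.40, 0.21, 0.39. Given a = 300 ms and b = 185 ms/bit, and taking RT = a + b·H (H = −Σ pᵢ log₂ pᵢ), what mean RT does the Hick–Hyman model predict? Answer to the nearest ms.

H = 0.40·log₂(1/0.40) + 0.21·log₂(1/0.21) + 0.39·log₂(1/0.39) = 1.5314 bits.
RT = 300 + 185 × 1.5314 = 583.31 ms.

583 ms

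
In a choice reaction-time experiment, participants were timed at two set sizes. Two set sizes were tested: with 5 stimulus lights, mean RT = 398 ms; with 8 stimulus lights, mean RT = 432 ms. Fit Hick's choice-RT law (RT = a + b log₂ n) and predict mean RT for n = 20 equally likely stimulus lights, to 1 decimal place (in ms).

498.3 ms

RT is linear in log₂ n, so two points fix the line:
  b = (432 − 398) / (log₂ 8 − log₂ 5) = 34 / (3 − 2.3219) = 50.142 ms/bit
  a = 398 − 50.142 × 2.3219 = 281.573 ms
Then RT(20) = 281.573 + 50.142 × log₂ 20 = 281.573 + 50.142 × 4.3219 ≈ 498.284 ms.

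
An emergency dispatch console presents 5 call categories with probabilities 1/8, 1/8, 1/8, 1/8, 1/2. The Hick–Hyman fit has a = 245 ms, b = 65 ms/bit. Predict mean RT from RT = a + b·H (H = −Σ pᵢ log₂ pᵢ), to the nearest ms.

375 ms

Each term −pᵢ log₂ pᵢ: 0.125·3 + 0.125·3 + 0.125·3 + 0.125·3 + 0.5·1; summed, H = 2.000 bits.
Mean RT = a + bH = 245 + 65·2.000 = 375.00 ms.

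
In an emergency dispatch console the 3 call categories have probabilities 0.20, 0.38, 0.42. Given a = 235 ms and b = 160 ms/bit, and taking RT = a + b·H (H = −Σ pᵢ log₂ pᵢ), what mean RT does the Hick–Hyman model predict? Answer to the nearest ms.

478 ms

Entropy contributions −pᵢ log₂ pᵢ: 0.4644, 0.5305, 0.5256; sum H = 1.5205 bits.
RT = a + bH = 235 + 160·1.5205 = 478.28 ms.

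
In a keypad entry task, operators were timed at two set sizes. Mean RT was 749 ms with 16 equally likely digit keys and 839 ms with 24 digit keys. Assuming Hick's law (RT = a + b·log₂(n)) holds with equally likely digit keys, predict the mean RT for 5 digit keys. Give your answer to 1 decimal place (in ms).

Solve the two-equation system in a and b:
  b = (839 − 749) / (log₂ 24 − log₂ 16) = 90 / (4.5850 − 4) = 153.856 ms/bit
  a = 749 − 153.856 × 4 = 133.576 ms
Then RT(5) = 133.576 + 153.856 × log₂ 5 = 133.576 + 153.856 × 2.3219 ≈ 490.819 ms.

490.8 ms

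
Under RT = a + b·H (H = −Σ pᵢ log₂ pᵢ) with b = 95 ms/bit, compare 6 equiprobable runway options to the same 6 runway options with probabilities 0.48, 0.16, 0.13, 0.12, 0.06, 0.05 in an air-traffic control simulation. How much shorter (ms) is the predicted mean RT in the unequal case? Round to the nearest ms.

Equiprobable entropy H₀ = log₂ 6 = 2.5850 bits.
Skewed entropy H = −Σ pᵢ log₂ pᵢ = 2.1406 bits.
ΔRT = b·(H₀ − H) = 95 × 0.4443 = 42.21 ms.

42 ms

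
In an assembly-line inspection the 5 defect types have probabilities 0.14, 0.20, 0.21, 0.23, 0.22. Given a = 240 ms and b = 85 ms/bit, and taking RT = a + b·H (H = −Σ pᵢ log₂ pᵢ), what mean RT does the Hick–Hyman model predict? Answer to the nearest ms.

Entropy contributions −pᵢ log₂ pᵢ: 0.3971, 0.4644, 0.4728, 0.4877, 0.4806; sum H = 2.3026 bits.
RT = a + bH = 240 + 85·2.3026 = 435.72 ms.

436 ms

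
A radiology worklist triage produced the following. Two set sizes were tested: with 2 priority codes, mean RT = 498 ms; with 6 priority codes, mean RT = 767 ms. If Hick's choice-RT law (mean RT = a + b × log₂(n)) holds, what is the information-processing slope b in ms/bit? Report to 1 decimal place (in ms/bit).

169.7 ms/bit

b = (RT₂ − RT₁)/(log₂ n₂ − log₂ n₁) = (767 − 498)/(2.5850 − 1) = 169.720 ms/bit.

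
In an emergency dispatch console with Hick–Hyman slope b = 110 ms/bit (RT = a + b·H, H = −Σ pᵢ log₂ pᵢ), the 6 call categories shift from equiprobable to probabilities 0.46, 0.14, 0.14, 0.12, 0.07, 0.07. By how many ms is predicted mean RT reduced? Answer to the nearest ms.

The RT saving is b·ΔH. Equiprobable H₀ = log₂(6) = 2.5850 bits; with the given probabilities H = 2.2137 bits.
b·(H₀ − H) = 110 × (2.5850 − 2.2137) = 40.84 ms.

41 ms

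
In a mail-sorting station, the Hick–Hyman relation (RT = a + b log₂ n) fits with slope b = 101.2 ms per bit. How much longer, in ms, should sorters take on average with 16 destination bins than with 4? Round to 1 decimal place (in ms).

202.4 ms

The intercept a cancels: ΔRT = b·(log₂ n₂ − log₂ n₁) = b·log₂(n₂/n₁).
log₂(16) − log₂(4) = log₂(16/4) = log₂(4) = 2.
ΔRT = 101.2 × 2.0000 = 202.400 ms.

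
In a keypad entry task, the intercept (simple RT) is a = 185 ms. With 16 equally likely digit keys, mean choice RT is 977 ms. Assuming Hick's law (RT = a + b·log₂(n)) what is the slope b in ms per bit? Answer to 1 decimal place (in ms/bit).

16 alternatives carry log₂ 16 = 4 bits; the choice cost is 977 − 185 = 792 ms, so b = 792/4 = 198.000 ms/bit.

198.0 ms/bit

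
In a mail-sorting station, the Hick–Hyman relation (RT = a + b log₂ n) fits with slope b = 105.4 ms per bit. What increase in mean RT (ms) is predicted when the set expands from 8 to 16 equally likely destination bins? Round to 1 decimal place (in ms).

105.4 ms

ΔRT = (a + b log₂ n₂) − (a + b log₂ n₁) = b·(log₂ n₂ − log₂ n₁).
log₂(16) − log₂(8) = log₂(16/8) = log₂(2) = 1.
ΔRT = 105.4 × 1.0000 = 105.400 ms.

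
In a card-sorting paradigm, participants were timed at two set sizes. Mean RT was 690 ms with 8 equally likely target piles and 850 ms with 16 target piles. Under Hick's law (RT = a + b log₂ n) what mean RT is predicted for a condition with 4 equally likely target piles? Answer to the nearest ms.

530 ms

RT is linear in log₂ n, so two points fix the line:
  b = (850 − 690) / (log₂ 16 − log₂ 8) = 160 / (4 − 3) = 160 ms/bit
  a = 690 − 160 × 3 = 210 ms
Then RT(4) = 210 + 160 × log₂ 4 = 210 + 160 × 2 ≈ 530.000 ms.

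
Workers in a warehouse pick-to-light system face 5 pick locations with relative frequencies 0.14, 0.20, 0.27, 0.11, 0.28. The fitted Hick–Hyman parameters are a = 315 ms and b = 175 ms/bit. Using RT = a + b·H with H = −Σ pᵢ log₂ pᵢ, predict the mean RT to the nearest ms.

706 ms

Entropy contributions −pᵢ log₂ pᵢ: 0.3971, 0.4644, 0.5100, 0.3503, 0.5142; sum H = 2.2360 bits.
RT = a + bH = 315 + 175·2.2360 = 706.30 ms.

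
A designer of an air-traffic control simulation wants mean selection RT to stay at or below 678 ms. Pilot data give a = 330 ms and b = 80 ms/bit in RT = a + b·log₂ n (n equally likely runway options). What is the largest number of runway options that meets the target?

20

80·log₂ n ≤ 678 − 330 = 348, giving log₂ n ≤ 4.3500 and n ≤ 20.393. The largest whole number is 20.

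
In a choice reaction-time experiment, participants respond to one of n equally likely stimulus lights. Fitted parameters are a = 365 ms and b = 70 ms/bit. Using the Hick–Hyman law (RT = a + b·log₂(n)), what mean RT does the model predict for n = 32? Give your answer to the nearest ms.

715 ms

log₂(32) = 5 bits, so RT = 365 + 70 × 5 ≈ 715.000 ms.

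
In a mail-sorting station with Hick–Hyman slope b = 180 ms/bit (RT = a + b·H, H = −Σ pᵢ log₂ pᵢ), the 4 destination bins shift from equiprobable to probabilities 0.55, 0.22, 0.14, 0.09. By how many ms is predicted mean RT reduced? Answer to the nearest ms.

Equiprobable entropy H₀ = log₂ 4 = 2.0000 bits.
Skewed entropy H = −Σ pᵢ log₂ pᵢ = 1.6647 bits.
ΔRT = b·(H₀ − H) = 180 × 0.3353 = 60.35 ms.

60 ms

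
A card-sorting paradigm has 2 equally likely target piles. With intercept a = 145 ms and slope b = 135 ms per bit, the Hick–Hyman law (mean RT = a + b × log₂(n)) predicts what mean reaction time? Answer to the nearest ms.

log₂(2) = 1 bits, so RT = 145 + 135 × 1 ≈ 280.000 ms.

280 ms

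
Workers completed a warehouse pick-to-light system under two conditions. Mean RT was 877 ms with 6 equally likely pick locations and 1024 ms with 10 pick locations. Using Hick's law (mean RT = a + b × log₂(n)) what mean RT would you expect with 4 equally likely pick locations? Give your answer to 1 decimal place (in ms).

RT is linear in log₂ n, so two points fix the line:
  b = (1024 − 877) / (log₂ 10 − log₂ 6) = 147 / (3.3219 − 2.5850) = 199.467 ms/bit
  a = 877 − 199.467 × 2.5850 = 361.386 ms
Then RT(4) = 361.386 + 199.467 × log₂ 4 = 361.386 + 199.467 × 2 ≈ 760.320 ms.

760.3 ms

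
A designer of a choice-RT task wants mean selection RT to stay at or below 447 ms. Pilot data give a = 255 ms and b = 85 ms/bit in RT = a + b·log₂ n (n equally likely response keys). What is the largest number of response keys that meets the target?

Set 255 + 85·log₂ n ≤ 447 → log₂ n ≤ (447 − 255)/85 = 2.2588.
So n ≤ 2^2.2588 = 4.786; the largest integer n is 4.

4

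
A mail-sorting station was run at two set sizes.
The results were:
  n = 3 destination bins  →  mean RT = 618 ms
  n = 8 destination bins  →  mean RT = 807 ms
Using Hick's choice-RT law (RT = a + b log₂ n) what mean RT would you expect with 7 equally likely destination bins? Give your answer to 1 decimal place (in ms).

781.3 ms

Solve the two-equation system in a and b:
  b = (807 − 618) / (log₂ 8 − log₂ 3) = 189 / (3 − 1.5850) = 133.565 ms/bit
  a = 618 − 133.565 × 1.5850 = 406.304 ms
Then RT(7) = 406.304 + 133.565 × log₂ 7 = 406.304 + 133.565 × 2.8074 ≈ 781.269 ms.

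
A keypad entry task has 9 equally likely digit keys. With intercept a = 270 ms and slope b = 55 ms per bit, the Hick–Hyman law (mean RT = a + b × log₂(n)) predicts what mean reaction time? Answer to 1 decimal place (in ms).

log₂(9) = 3.1699 bits, so RT = 270 + 55 × 3.1699 ≈ 444.346 ms.

444.3 ms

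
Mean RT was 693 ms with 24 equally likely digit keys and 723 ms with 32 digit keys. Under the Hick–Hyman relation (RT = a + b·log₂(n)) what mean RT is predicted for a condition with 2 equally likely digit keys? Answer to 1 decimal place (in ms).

Solve the two-equation system in a and b:
  b = (723 − 693) / (log₂ 32 − log₂ 24) = 30 / (5 − 4.5850) = 72.283 ms/bit
  a = 693 − 72.283 × 4.5850 = 361.587 ms
Then RT(2) = 361.587 + 72.283 × log₂ 2 = 361.587 + 72.283 × 1 ≈ 433.869 ms.

433.9 ms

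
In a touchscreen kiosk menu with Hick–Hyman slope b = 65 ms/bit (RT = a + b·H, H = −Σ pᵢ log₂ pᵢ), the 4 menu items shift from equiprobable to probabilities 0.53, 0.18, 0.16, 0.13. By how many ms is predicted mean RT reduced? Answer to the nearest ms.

17 ms

The RT saving is b·ΔH. Equiprobable H₀ = log₂(4) = 2.0000 bits; with the given probabilities H = 1.7364 bits.
b·(H₀ − H) = 65 × (2.0000 − 1.7364) = 17.13 ms.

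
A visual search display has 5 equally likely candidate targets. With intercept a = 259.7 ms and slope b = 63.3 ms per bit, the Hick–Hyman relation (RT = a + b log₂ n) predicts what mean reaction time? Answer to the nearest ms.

log₂(5) = 2.3219 bits, so RT = 259.7 + 63.3 × 2.3219 ≈ 406.678 ms.

407 ms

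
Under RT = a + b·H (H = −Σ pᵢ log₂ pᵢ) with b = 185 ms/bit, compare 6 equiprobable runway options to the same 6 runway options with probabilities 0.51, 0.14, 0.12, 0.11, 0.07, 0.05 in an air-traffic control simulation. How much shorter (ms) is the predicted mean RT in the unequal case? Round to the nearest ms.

Equiprobable entropy H₀ = log₂ 6 = 2.5850 bits.
Skewed entropy H = −Σ pᵢ log₂ pᵢ = 2.0945 bits.
ΔRT = b·(H₀ − H) = 185 × 0.4904 = 90.73 ms.

91 ms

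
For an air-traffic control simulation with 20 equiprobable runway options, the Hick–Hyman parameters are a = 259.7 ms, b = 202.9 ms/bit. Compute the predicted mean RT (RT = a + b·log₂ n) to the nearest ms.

1137 ms

log₂(20) = 4.3219 bits, so RT = 259.7 + 202.9 × 4.3219 ≈ 1136.619 ms.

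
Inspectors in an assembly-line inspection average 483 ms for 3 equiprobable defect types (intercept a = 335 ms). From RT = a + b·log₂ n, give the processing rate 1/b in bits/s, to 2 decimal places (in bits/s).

Choice component = 483 − 335 = 148 ms over log₂(3) = 1.5850 bits.
b = 148 / 1.5850 = 93.378 ms/bit, so 1/b = 10.709 bits/s.

10.71 bits/s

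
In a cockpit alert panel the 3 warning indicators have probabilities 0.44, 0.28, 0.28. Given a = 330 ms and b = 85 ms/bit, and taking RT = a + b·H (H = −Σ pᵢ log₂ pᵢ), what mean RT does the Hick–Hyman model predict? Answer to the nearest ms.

Entropy contributions −pᵢ log₂ pᵢ: 0.5211, 0.5142, 0.5142; sum H = 1.5496 bits.
RT = a + bH = 330 + 85·1.5496 = 461.71 ms.

462 ms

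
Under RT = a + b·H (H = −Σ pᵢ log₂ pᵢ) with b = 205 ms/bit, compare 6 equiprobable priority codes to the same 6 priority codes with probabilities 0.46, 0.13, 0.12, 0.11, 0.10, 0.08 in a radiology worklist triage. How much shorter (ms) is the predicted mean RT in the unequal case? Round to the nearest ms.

Equiprobable entropy H₀ = log₂ 6 = 2.5850 bits.
Skewed entropy H = −Σ pᵢ log₂ pᵢ = 2.2390 bits.
ΔRT = b·(H₀ − H) = 205 × 0.3459 = 70.92 ms.

71 ms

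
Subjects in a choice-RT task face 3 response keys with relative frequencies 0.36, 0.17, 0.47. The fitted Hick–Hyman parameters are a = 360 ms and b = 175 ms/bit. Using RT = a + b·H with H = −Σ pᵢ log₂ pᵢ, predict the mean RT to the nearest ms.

619 ms

Entropy contributions −pᵢ log₂ pᵢ: 0.5306, 0.4346, 0.5120; sum H = 1.4772 bits.
RT = a + bH = 360 + 175·1.4772 = 618.50 ms.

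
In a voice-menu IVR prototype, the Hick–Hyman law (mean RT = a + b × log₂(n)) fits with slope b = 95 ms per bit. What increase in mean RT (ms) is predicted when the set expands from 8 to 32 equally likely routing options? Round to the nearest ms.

ΔRT = (a + b log₂ n₂) − (a + b log₂ n₁) = b·(log₂ n₂ − log₂ n₁).
log₂(32) − log₂(8) = log₂(32/8) = log₂(4) = 2.
ΔRT = 95 × 2.0000 = 190.000 ms.

190 ms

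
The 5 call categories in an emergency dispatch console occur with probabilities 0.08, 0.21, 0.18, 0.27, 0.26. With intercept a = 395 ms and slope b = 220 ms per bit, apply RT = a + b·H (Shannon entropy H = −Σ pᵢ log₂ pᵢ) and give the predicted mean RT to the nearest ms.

H = 0.08·log₂(1/0.08) + 0.21·log₂(1/0.21) + 0.18·log₂(1/0.18) + 0.27·log₂(1/0.27) + 0.26·log₂(1/0.26) = 2.2249 bits.
RT = 395 + 220 × 2.2249 = 884.49 ms.

884 ms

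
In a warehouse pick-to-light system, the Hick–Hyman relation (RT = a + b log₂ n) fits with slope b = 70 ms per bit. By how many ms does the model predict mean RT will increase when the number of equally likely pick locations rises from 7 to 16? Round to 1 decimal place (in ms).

83.5 ms

The intercept a cancels: ΔRT = b·(log₂ n₂ − log₂ n₁) = b·log₂(n₂/n₁).
log₂(16) − log₂(7) = 4 − 2.8074 = 1.1926.
ΔRT = 70 × 1.1926 = 83.485 ms.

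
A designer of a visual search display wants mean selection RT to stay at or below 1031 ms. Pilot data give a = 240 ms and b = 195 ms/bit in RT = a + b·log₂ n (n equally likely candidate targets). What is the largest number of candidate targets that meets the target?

16

Information budget: (1031 − 240)/195 = 4.0564 bits, so n ≤ 2^4.0564 = 16.638 → at most 16.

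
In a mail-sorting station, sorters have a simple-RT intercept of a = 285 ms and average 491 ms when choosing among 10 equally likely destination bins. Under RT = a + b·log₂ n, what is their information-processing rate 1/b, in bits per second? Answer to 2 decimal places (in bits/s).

16.13 bits/s

Choice component = 491 − 285 = 206 ms over log₂(10) = 3.3219 bits.
b = 206 / 3.3219 = 62.012 ms/bit, so 1/b = 16.126 bits/s.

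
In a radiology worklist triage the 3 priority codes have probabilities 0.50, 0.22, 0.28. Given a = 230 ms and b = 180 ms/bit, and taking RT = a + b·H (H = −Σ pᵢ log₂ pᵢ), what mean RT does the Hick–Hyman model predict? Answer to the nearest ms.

499 ms

Entropy contributions −pᵢ log₂ pᵢ: 0.5000, 0.4806, 0.5142; sum H = 1.4948 bits.
RT = a + bH = 230 + 180·1.4948 = 499.06 ms.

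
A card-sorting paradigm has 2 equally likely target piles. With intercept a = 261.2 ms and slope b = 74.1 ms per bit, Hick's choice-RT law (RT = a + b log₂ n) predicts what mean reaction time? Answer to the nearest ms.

log₂(2) = 1 bits, so RT = 261.2 + 74.1 × 1 ≈ 335.300 ms.

335 ms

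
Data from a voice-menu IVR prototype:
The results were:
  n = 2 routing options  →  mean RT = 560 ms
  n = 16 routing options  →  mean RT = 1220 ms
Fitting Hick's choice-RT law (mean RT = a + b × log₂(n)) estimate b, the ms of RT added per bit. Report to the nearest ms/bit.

220 ms/bit

b = (RT₂ − RT₁)/(log₂ n₂ − log₂ n₁) = (1220 − 560)/(4 − 1) = 220 ms/bit.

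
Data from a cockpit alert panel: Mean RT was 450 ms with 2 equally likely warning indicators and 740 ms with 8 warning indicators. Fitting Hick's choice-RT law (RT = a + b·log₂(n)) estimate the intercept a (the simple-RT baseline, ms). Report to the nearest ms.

305 ms

The slope on a log₂ axis is (740 − 450) / (3 − 1) = 145 ms/bit.
a = RT₁ − b·log₂ n₁ = 450 − 145 × 1 = 305.000 ms.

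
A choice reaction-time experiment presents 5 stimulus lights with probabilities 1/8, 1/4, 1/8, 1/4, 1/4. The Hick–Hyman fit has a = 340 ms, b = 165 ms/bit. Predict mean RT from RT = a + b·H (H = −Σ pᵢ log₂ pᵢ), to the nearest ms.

H = −Σ pᵢ log₂ pᵢ = 0.125·3 + 0.25·2 + 0.125·3 + 0.25·2 + 0.25·2 = 2.250 bits.
RT = 340 + 165 × 2.250 = 711.25 ms.

711 ms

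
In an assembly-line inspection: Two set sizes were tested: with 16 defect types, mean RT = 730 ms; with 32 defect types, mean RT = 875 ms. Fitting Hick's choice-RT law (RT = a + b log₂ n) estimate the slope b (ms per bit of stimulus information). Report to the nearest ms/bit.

b = (RT₂ − RT₁)/(log₂ n₂ − log₂ n₁) = (875 − 730)/(5 − 4) = 145 ms/bit.

145 ms/bit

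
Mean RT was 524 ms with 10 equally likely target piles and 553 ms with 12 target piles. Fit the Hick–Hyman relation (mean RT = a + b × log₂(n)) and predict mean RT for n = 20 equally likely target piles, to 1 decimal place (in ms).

634.3 ms

Fit slope and intercept:
  b = (553 − 524) / (log₂ 12 − log₂ 10) = 29 / (3.5850 − 3.3219) = 110.252 ms/bit
  a = 524 − 110.252 × 3.3219 = 157.752 ms
Then RT(20) = 157.752 + 110.252 × log₂ 20 = 157.752 + 110.252 × 4.3219 ≈ 634.252 ms.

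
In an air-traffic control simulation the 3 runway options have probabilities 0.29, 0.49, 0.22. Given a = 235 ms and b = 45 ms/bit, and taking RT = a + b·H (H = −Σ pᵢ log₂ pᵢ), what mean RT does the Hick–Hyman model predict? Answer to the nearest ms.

303 ms

Entropy contributions −pᵢ log₂ pᵢ: 0.5179, 0.5043, 0.4806; sum H = 1.5028 bits.
RT = a + bH = 235 + 45·1.5028 = 302.62 ms.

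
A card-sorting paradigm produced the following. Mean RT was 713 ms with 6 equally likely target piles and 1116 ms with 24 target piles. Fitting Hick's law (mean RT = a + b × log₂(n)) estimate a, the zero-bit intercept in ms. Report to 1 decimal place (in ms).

192.1 ms

The slope on a log₂ axis is (1116 − 713) / (4.5850 − 2.5850) = 201.500 ms/bit.
Intercept: a = 713 − 201.500·log₂(6) = 192.130 ms.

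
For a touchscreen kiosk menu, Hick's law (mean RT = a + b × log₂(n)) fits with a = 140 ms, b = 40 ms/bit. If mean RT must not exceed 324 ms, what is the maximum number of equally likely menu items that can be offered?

24

Information budget: (324 − 140)/40 = 4.6000 bits, so n ≤ 2^4.6000 = 24.251 → at most 24.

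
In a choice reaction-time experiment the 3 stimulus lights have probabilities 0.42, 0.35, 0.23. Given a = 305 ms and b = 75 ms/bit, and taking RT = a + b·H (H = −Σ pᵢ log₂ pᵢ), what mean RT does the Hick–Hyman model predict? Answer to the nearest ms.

421 ms

H = 0.42·log₂(1/0.42) + 0.35·log₂(1/0.35) + 0.23·log₂(1/0.23) = 1.5434 bits.
RT = 305 + 75 × 1.5434 = 420.76 ms.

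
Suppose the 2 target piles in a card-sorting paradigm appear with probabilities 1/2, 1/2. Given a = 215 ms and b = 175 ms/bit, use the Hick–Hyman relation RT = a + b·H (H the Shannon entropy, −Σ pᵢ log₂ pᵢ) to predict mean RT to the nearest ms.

H = −Σ pᵢ log₂ pᵢ = 0.5·1 + 0.5·1 = 1.000 bits.
RT = 215 + 175 × 1.000 = 390.00 ms.

390 ms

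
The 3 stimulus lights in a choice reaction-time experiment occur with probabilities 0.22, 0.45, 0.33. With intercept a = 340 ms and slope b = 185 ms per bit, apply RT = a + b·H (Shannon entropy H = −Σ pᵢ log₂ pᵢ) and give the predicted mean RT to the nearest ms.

622 ms

H = 0.22·log₂(1/0.22) + 0.45·log₂(1/0.45) + 0.33·log₂(1/0.33) = 1.5268 bits.
RT = 340 + 185 × 1.5268 = 622.46 ms.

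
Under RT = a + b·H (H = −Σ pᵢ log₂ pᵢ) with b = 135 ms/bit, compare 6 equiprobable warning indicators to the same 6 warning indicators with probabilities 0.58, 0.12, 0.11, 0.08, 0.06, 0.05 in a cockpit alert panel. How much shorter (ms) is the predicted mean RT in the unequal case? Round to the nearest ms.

89 ms

The RT saving is b·ΔH. Equiprobable H₀ = log₂(6) = 2.5850 bits; with the given probabilities H = 1.9243 bits.
b·(H₀ − H) = 135 × (2.5850 − 1.9243) = 89.19 ms.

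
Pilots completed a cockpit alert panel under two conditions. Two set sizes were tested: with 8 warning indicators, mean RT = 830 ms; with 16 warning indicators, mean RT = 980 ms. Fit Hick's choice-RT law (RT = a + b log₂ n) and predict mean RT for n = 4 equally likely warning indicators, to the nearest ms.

Fit slope and intercept:
  b = (980 − 830) / (log₂ 16 − log₂ 8) = 150 / (4 − 3) = 150 ms/bit
  a = 830 − 150 × 3 = 380 ms
Then RT(4) = 380 + 150 × log₂ 4 = 380 + 150 × 2 ≈ 680.000 ms.

680 ms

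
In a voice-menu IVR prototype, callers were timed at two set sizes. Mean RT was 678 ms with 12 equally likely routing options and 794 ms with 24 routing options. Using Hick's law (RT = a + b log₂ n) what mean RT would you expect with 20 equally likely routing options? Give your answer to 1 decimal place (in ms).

Solve the two-equation system in a and b:
  b = (794 − 678) / (log₂ 24 − log₂ 12) = 116 / (4.5850 − 3.5850) = 116.000 ms/bit
  a = 678 − 116.000 × 3.5850 = 262.144 ms
Then RT(20) = 262.144 + 116.000 × log₂ 20 = 262.144 + 116.000 × 4.3219 ≈ 763.488 ms.

763.5 ms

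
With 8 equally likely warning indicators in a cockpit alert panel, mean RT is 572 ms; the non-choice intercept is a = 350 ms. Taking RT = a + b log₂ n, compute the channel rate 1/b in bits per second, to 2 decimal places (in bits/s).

13.51 bits/s

b = (572 − 350)/log₂ 8 = 222/3 = 74.000 ms per bit = 0.07400 s/bit; the reciprocal is 13.514 bits/s.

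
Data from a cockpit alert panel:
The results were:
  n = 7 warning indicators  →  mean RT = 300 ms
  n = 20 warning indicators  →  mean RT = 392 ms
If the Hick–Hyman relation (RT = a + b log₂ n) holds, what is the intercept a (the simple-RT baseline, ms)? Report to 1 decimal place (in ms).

129.5 ms

Slope: b = (392 − 300) / (log₂ 20 − log₂ 7) = 92/1.5146 = 60.743 ms/bit.
a = RT₁ − b·log₂ n₁ = 300 − 60.743 × 2.8074 = 129.472 ms.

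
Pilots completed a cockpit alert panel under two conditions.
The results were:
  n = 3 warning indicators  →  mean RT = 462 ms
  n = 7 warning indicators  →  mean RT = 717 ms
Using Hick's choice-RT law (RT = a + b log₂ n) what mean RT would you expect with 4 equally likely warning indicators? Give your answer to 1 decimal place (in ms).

RT is linear in log₂ n, so two points fix the line:
  b = (717 − 462) / (log₂ 7 − log₂ 3) = 255 / (2.8074 − 1.5850) = 208.607 ms/bit
  a = 462 − 208.607 × 1.5850 = 131.365 ms
Then RT(4) = 131.365 + 208.607 × log₂ 4 = 131.365 + 208.607 × 2 ≈ 548.580 ms.

548.6 ms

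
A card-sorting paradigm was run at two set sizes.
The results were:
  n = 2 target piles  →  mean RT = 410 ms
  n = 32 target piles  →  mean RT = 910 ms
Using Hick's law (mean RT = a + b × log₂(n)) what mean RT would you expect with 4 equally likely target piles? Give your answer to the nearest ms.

535 ms

RT is linear in log₂ n, so two points fix the line:
  b = (910 − 410) / (log₂ 32 − log₂ 2) = 500 / (5 − 1) = 125 ms/bit
  a = 410 − 125 × 1 = 285 ms
Then RT(4) = 285 + 125 × log₂ 4 = 285 + 125 × 2 ≈ 535.000 ms.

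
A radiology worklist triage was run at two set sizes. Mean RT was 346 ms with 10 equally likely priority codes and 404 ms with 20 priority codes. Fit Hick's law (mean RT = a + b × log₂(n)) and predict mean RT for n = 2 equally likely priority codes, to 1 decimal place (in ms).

211.3 ms

Solve the two-equation system in a and b:
  b = (404 − 346) / (log₂ 20 − log₂ 10) = 58 / (4.3219 − 3.3219) = 58.000 ms/bit
  a = 346 − 58.000 × 3.3219 = 153.328 ms
Then RT(2) = 153.328 + 58.000 × log₂ 2 = 153.328 + 58.000 × 1 ≈ 211.328 ms.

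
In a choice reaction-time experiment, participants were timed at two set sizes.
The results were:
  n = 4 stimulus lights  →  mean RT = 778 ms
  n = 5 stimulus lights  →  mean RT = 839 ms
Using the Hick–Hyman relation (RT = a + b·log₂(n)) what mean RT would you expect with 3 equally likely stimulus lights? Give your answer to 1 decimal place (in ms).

RT is linear in log₂ n, so two points fix the line:
  b = (839 − 778) / (log₂ 5 − log₂ 4) = 61 / (2.3219 − 2) = 189.483 ms/bit
  a = 778 − 189.483 × 2 = 399.033 ms
Then RT(3) = 399.033 + 189.483 × log₂ 3 = 399.033 + 189.483 × 1.5850 ≈ 699.357 ms.

699.4 ms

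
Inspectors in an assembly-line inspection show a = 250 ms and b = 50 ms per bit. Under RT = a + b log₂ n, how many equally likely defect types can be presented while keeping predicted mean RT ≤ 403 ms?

8

Set 250 + 50·log₂ n ≤ 403 → log₂ n ≤ (403 − 250)/50 = 3.0600.
So n ≤ 2^3.0600 = 8.340; the largest integer n is 8.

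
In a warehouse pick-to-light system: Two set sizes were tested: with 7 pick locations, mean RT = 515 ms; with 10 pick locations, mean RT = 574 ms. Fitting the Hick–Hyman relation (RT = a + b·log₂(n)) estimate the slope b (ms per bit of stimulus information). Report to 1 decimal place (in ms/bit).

114.7 ms/bit

b = (RT₂ − RT₁)/(log₂ n₂ − log₂ n₁) = (574 − 515)/(3.3219 − 2.8074) = 114.658 ms/bit.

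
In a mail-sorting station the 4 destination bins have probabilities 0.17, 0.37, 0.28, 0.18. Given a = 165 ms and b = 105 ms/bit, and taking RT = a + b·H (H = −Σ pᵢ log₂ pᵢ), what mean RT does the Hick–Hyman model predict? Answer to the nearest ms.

Entropy contributions −pᵢ log₂ pᵢ: 0.4346, 0.5307, 0.5142, 0.4453; sum H = 1.9248 bits.
RT = a + bH = 165 + 105·1.9248 = 367.11 ms.

367 ms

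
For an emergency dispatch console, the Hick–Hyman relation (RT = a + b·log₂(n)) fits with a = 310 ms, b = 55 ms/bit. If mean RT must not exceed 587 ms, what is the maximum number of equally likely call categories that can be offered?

55·log₂ n ≤ 587 − 310 = 277, giving log₂ n ≤ 5.0364 and n ≤ 32.817. The largest whole number is 32.

32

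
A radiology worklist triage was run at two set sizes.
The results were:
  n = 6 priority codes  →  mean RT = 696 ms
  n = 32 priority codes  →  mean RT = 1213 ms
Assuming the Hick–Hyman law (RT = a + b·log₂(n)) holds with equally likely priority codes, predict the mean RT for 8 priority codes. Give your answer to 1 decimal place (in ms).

RT is linear in log₂ n, so two points fix the line:
  b = (1213 − 696) / (log₂ 32 − log₂ 6) = 517 / (5 − 2.5850) = 214.075 ms/bit
  a = 696 − 214.075 × 2.5850 = 142.623 ms
Then RT(8) = 142.623 + 214.075 × log₂ 8 = 142.623 + 214.075 × 3 ≈ 784.849 ms.

784.8 ms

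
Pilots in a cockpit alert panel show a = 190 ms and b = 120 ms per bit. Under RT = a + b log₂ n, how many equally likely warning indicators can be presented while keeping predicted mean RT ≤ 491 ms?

Set 190 + 120·log₂ n ≤ 491 → log₂ n ≤ (491 − 190)/120 = 2.5083.
So n ≤ 2^2.5083 = 5.690; the largest integer n is 5.

5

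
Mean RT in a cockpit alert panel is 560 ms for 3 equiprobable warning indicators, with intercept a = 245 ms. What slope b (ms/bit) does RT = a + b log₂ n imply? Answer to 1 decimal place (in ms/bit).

198.7 ms/bit

log₂(3) = 1.5850 bits.
b = (RT − a)/log₂ n = (560 − 245) / 1.5850 = 198.743 ms/bit.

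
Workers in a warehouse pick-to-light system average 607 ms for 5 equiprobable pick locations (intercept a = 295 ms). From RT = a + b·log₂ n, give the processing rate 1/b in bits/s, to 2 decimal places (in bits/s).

7.44 bits/s

Choice component = 607 − 295 = 312 ms over log₂(5) = 2.3219 bits.
b = 312 / 2.3219 = 134.371 ms/bit, so 1/b = 7.442 bits/s.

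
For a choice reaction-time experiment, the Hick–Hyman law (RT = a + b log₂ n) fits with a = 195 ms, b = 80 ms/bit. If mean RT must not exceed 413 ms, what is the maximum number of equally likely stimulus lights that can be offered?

6

Information budget: (413 − 195)/80 = 2.7250 bits, so n ≤ 2^2.7250 = 6.612 → at most 6.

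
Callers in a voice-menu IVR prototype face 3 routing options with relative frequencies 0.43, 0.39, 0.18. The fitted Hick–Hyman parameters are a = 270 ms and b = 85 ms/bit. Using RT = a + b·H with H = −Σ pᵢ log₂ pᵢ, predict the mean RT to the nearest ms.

397 ms

Entropy contributions −pᵢ log₂ pᵢ: 0.5236, 0.5298, 0.4453; sum H = 1.4987 bits.
RT = a + bH = 270 + 85·1.4987 = 397.39 ms.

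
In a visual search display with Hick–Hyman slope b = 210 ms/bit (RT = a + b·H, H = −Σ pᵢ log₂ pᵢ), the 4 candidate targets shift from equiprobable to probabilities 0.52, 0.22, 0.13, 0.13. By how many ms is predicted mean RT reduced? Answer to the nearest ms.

Equiprobable entropy H₀ = log₂ 4 = 2.0000 bits.
Skewed entropy H = −Σ pᵢ log₂ pᵢ = 1.7364 bits.
ΔRT = b·(H₀ − H) = 210 × 0.2636 = 55.35 ms.

55 ms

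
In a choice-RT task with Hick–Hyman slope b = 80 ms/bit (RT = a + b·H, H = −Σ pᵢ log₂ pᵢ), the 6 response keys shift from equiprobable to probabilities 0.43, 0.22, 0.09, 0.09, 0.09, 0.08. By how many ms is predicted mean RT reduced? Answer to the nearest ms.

Equiprobable entropy H₀ = log₂ 6 = 2.5850 bits.
Skewed entropy H = −Σ pᵢ log₂ pᵢ = 2.2336 bits.
ΔRT = b·(H₀ − H) = 80 × 0.3514 = 28.11 ms.

28 ms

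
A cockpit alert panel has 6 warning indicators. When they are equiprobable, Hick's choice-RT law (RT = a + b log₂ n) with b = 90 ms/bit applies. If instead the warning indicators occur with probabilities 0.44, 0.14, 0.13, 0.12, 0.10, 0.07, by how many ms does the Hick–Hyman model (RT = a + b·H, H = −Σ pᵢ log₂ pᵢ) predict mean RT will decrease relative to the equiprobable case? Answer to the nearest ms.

The RT saving is b·ΔH. Equiprobable H₀ = log₂(6) = 2.5850 bits; with the given probabilities H = 2.2687 bits.
b·(H₀ − H) = 90 × (2.5850 − 2.2687) = 28.46 ms.

28 ms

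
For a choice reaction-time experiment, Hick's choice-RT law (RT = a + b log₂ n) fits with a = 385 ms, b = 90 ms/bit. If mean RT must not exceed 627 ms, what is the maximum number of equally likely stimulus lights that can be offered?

Information budget: (627 − 385)/90 = 2.6889 bits, so n ≤ 2^2.6889 = 6.448 → at most 6.

6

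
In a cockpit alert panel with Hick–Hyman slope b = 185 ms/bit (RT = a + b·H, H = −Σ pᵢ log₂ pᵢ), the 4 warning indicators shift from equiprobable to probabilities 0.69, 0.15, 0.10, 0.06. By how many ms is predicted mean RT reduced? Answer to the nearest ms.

The RT saving is b·ΔH. Equiprobable H₀ = log₂(4) = 2.0000 bits; with the given probabilities H = 1.3557 bits.
b·(H₀ − H) = 185 × (2.0000 − 1.3557) = 119.20 ms.

119 ms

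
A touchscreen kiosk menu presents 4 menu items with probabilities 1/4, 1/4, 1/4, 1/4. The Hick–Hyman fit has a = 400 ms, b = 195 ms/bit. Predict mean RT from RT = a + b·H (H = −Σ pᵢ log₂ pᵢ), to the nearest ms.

790 ms

Each term −pᵢ log₂ pᵢ: 0.25·2 + 0.25·2 + 0.25·2 + 0.25·2; summed, H = 2.000 bits.
Mean RT = a + bH = 400 + 195·2.000 = 790.00 ms.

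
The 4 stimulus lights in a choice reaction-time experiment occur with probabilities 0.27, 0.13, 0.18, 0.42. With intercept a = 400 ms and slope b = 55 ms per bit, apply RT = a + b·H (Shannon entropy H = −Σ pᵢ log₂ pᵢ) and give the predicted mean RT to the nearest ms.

H = 0.27·log₂(1/0.27) + 0.13·log₂(1/0.13) + 0.18·log₂(1/0.18) + 0.42·log₂(1/0.42) = 1.8636 bits.
RT = 400 + 55 × 1.8636 = 502.50 ms.

502 ms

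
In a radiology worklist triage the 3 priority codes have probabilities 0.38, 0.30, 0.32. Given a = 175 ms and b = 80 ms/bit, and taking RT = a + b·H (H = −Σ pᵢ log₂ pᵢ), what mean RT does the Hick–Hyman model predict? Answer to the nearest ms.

H = 0.38·log₂(1/0.38) + 0.30·log₂(1/0.30) + 0.32·log₂(1/0.32) = 1.5776 bits.
RT = 175 + 80 × 1.5776 = 301.21 ms.

301 ms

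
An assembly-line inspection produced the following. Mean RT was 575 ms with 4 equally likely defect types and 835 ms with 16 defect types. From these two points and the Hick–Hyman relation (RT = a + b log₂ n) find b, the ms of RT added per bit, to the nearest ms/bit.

130 ms/bit

The slope on a log₂ axis is (835 − 575) / (4 − 2) = 130 ms/bit.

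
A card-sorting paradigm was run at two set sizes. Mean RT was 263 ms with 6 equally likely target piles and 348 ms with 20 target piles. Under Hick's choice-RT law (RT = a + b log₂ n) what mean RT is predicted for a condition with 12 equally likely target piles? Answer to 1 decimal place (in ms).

311.9 ms

Solve the two-equation system in a and b:
  b = (348 − 263) / (log₂ 20 − log₂ 6) = 85 / (4.3219 − 2.5850) = 48.936 ms/bit
  a = 263 − 48.936 × 2.5850 = 136.502 ms
Then RT(12) = 136.502 + 48.936 × log₂ 12 = 136.502 + 48.936 × 3.5850 ≈ 311.936 ms.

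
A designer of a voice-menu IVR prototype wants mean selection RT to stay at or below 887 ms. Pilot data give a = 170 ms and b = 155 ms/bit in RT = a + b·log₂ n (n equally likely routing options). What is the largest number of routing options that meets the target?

155·log₂ n ≤ 887 − 170 = 717, giving log₂ n ≤ 4.6258 and n ≤ 24.689. The largest whole number is 24.

24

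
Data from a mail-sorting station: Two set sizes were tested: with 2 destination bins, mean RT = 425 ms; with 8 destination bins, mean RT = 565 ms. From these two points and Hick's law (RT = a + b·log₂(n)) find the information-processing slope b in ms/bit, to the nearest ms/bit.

Slope: b = (565 − 425) / (log₂ 8 − log₂ 2) = 140/2.0000 = 70 ms/bit.

70 ms/bit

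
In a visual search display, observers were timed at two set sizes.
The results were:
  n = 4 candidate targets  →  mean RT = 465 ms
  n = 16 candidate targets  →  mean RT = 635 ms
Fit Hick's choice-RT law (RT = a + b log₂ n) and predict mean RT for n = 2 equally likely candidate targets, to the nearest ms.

380 ms

With log₂ n on the abscissa the relation is linear; from the two conditions:
  b = (635 − 465) / (log₂ 16 − log₂ 4) = 170 / (4 − 2) = 85 ms/bit
  a = 465 − 85 × 2 = 295 ms
Then RT(2) = 295 + 85 × log₂ 2 = 295 + 85 × 1 ≈ 380.000 ms.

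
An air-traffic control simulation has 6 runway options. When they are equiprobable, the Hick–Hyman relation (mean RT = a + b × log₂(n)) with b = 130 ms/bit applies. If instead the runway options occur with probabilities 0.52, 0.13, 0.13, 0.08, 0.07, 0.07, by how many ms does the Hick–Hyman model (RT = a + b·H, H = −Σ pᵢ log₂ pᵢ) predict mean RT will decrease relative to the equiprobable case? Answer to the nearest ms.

The RT saving is b·ΔH. Equiprobable H₀ = log₂(6) = 2.5850 bits; with the given probabilities H = 2.0845 bits.
b·(H₀ − H) = 130 × (2.5850 − 2.0845) = 65.06 ms.

65 ms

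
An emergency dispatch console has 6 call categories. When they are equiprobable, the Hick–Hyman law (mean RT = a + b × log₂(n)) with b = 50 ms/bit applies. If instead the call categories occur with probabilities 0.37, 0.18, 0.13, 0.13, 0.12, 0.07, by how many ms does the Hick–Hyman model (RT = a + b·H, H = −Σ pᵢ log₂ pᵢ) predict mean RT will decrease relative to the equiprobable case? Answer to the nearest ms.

10 ms

Equiprobable entropy H₀ = log₂ 6 = 2.5850 bits.
Skewed entropy H = −Σ pᵢ log₂ pᵢ = 2.3769 bits.
ΔRT = b·(H₀ − H) = 50 × 0.2080 = 10.40 ms.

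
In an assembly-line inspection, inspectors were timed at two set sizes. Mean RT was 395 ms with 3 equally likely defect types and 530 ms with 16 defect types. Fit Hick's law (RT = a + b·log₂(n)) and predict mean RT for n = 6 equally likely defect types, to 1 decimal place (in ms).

450.9 ms

RT is linear in log₂ n, so two points fix the line:
  b = (530 − 395) / (log₂ 16 − log₂ 3) = 135 / (4 − 1.5850) = 55.900 ms/bit
  a = 395 − 55.900 × 1.5850 = 306.401 ms
Then RT(6) = 306.401 + 55.900 × log₂ 6 = 306.401 + 55.900 × 2.5850 ≈ 450.900 ms.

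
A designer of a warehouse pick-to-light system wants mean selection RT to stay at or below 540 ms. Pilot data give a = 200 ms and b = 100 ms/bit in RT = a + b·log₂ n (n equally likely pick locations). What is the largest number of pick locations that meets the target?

10

Set 200 + 100·log₂ n ≤ 540 → log₂ n ≤ (540 − 200)/100 = 3.4000.
So n ≤ 2^3.4000 = 10.556; the largest integer n is 10.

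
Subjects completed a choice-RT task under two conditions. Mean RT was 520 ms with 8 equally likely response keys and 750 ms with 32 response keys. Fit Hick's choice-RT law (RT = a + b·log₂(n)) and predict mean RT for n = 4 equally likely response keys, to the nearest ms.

405 ms

RT is linear in log₂ n, so two points fix the line:
  b = (750 − 520) / (log₂ 32 − log₂ 8) = 230 / (5 − 3) = 115 ms/bit
  a = 520 − 115 × 3 = 175 ms
Then RT(4) = 175 + 115 × log₂ 4 = 175 + 115 × 2 ≈ 405.000 ms.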